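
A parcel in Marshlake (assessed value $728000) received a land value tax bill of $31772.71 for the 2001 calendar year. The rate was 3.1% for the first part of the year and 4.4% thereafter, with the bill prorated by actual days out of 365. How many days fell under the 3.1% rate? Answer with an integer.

10 days

Let d = days at the first rate; then 365 − d days at the second rate.
$728000 × [3.1%·d + 4.4%·(365−d)] / 365 = $31772.71
Solving gives d = 10, so the new rate took effect on January 11, 2001.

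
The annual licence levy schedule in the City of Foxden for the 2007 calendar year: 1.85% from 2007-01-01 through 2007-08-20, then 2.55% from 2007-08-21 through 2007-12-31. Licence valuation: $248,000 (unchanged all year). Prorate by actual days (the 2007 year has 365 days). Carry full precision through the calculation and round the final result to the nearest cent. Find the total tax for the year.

2007-01-01 to 2007-08-20: 232 days at 1.85% → $248,000 × 1.85% × 232/365 = $2,916.2082
2007-08-21 to 2007-12-31: 133 days at 2.55% → $248,000 × 2.55% × 133/365 = $2,304.3616
Total = $5,220.5699

$5,220.57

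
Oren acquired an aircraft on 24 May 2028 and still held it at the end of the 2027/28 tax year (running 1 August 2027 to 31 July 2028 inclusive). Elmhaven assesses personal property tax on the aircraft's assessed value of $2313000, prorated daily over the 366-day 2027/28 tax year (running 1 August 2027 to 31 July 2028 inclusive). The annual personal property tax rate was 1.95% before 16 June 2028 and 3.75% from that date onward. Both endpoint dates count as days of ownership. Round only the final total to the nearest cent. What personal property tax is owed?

$13735.81

24 May – 15 June 2028: 23 days at 1.95% → $2313000 × 1.95% × 23/366 = $2834.3730
16 June – 31 July 2028: 46 days at 3.75% → $2313000 × 3.75% × 46/366 = $10901.4344
Total = $13735.8074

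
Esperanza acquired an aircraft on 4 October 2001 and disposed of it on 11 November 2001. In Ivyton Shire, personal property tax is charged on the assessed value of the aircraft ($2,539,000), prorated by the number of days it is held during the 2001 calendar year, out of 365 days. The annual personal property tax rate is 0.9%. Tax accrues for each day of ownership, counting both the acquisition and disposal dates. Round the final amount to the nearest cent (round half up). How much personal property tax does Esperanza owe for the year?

$2,441.61

Days held (4 October – 11 November 2001): 39 out of 365
Tax = $2,539,000 × 0.9% × 39/365 = $2,441.6137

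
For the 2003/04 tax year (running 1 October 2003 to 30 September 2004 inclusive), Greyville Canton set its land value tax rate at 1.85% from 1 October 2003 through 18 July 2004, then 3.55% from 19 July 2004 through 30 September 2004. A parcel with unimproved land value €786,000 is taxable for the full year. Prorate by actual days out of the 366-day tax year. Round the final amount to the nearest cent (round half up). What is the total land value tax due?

€17,242.61

1 October 2003 – 18 July 2004: 292 days at 1.85% → €786,000 × 1.85% × 292/366 = €11,601.0164
19 July – 30 September 2004: 74 days at 3.55% → €786,000 × 3.55% × 74/366 = €5,641.5902
Total = €17,242.6066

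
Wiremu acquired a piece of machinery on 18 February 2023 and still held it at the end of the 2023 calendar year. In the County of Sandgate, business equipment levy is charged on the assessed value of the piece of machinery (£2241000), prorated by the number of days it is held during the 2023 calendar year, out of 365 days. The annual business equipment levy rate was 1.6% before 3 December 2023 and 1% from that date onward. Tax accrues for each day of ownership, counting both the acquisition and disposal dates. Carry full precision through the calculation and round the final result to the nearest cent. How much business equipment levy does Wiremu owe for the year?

18 February – 2 December 2023: 288 days at 1.6% → £2241000 × 1.6% × 288/365 = £28291.8575
3 December – 31 December 2023: 29 days at 1% → £2241000 × 1% × 29/365 = £1780.5205
Total = £30072.3781

£30072.38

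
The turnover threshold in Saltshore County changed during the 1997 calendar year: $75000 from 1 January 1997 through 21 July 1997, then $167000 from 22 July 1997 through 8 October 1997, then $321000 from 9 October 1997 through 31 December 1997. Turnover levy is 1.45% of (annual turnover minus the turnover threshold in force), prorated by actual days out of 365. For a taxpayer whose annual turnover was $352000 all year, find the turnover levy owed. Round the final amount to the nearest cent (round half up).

1 January – 21 July 1997: 202 days, exemption $75000 → ($352000 − $75000) × 1.45% × 202/365 = $2222.8301
22 July – 8 October 1997: 79 days, exemption $167000 → ($352000 − $167000) × 1.45% × 79/365 = $580.5959
9 October – 31 December 1997: 84 days, exemption $321000 → ($352000 − $321000) × 1.45% × 84/365 = $103.4466
Total = $2906.8726

$2906.87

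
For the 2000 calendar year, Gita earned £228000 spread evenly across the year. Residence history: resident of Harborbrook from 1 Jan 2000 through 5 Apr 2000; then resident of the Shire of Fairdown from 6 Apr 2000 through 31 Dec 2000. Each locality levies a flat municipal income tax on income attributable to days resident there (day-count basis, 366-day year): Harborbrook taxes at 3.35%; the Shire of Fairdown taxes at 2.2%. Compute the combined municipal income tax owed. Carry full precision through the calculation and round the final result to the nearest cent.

£5703.74

Harborbrook, 1 Jan – 5 Apr 2000: 96 days → £228000 × 3.35% × 96/366 = £2003.4098
The Shire of Fairdown, 6 Apr – 31 Dec 2000: 270 days → £228000 × 2.2% × 270/366 = £3700.3279
Total = £5703.7377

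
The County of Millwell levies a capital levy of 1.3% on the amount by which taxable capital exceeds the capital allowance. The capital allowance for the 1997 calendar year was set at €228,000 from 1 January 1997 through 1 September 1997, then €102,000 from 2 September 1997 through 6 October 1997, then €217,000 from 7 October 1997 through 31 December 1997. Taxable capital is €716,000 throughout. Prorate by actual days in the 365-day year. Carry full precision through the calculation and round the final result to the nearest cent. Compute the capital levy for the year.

1 January – 1 September 1997: 244 days, exemption €228,000 → (€716,000 − €228,000) × 1.3% × 244/365 = €4,240.9205
2 September – 6 October 1997: 35 days, exemption €102,000 → (€716,000 − €102,000) × 1.3% × 35/365 = €765.3973
7 October – 31 December 1997: 86 days, exemption €217,000 → (€716,000 − €217,000) × 1.3% × 86/365 = €1,528.4438
Total = €6,534.7616

€6,534.76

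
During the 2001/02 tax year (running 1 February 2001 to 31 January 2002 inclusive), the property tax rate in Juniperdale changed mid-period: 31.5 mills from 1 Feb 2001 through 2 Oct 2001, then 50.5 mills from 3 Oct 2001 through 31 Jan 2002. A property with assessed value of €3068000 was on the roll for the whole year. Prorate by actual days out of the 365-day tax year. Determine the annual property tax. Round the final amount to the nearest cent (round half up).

€115966.20

1 Feb – 2 Oct 2001: 244 days at 31.5 mills → €3068000 × 3.15% × 244/365 = €64604.5151
3 Oct 2001 – 31 Jan 2002: 121 days at 50.5 mills → €3068000 × 5.05% × 121/365 = €51361.6822
Total = €115966.1973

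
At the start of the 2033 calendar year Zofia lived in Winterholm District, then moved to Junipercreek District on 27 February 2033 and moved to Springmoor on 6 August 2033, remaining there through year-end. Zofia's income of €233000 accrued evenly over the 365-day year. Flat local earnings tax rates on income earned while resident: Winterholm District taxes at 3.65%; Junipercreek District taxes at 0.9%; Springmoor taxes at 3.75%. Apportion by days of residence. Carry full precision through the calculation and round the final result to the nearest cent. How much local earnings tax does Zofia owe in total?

€5790.21

Winterholm District, 1 January – 26 February 2033: 57 days → €233000 × 3.65% × 57/365 = €1328.1000
Junipercreek District, 27 February – 5 August 2033: 160 days → €233000 × 0.9% × 160/365 = €919.2329
Springmoor, 6 August – 31 December 2033: 148 days → €233000 × 3.75% × 148/365 = €3542.8767
Total = €5790.2096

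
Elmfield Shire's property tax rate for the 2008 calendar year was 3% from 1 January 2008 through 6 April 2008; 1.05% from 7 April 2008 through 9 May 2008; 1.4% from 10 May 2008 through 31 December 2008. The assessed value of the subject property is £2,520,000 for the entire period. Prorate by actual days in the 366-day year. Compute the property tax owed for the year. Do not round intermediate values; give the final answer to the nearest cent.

1 January – 6 April 2008: 97 days at 3% → £2,520,000 × 3% × 97/366 = £20,036.0656
7 April – 9 May 2008: 33 days at 1.05% → £2,520,000 × 1.05% × 33/366 = £2,385.7377
10 May – 31 December 2008: 236 days at 1.4% → £2,520,000 × 1.4% × 236/366 = £22,748.8525
Total = £45,170.6557

£45,170.66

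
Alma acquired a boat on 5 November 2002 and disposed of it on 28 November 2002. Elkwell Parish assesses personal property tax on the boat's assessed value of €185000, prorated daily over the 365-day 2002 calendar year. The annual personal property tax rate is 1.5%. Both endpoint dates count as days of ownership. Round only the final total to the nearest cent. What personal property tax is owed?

Days held (5 November – 28 November 2002): 24 out of 365
Tax = €185000 × 1.5% × 24/365 = €182.4658

€182.47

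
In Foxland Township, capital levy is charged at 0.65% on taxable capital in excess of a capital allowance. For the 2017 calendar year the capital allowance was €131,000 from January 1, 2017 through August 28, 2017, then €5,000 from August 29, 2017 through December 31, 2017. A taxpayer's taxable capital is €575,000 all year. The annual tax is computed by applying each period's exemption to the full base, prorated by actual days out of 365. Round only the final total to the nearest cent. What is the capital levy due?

January 1 – August 28, 2017: 240 days, exemption €131,000 → (€575,000 − €131,000) × 0.65% × 240/365 = €1,897.6438
August 29 – December 31, 2017: 125 days, exemption €5,000 → (€575,000 − €5,000) × 0.65% × 125/365 = €1,268.8356
Total = €3,166.4795

€3,166.48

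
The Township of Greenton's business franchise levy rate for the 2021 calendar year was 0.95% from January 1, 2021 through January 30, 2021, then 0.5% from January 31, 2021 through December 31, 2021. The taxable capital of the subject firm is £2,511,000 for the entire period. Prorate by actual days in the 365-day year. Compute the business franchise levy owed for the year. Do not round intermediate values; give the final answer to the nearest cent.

£13,483.73

January 1 – January 30, 2021: 30 days at 0.95% → £2,511,000 × 0.95% × 30/365 = £1,960.6438
January 31 – December 31, 2021: 335 days at 0.5% → £2,511,000 × 0.5% × 335/365 = £11,523.0822
Total = £13,483.7260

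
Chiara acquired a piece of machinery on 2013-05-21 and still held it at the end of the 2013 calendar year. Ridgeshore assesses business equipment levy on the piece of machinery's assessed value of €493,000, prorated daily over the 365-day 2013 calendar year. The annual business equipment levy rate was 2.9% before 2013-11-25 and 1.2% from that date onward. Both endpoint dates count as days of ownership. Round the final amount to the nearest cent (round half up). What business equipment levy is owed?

€7,963.64

2013-05-21 to 2013-11-24: 188 days at 2.9% → €493,000 × 2.9% × 188/365 = €7,363.9342
2013-11-25 to 2013-12-31: 37 days at 1.2% → €493,000 × 1.2% × 37/365 = €599.7041
Total = €7,963.6384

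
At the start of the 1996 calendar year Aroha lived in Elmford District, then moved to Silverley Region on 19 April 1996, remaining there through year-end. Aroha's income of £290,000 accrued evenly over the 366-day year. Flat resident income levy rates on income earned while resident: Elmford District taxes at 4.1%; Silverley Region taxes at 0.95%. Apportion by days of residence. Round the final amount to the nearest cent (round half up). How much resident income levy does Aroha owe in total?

Elmford District, 1 January – 18 April 1996: 109 days → £290,000 × 4.1% × 109/366 = £3,541.0109
Silverley Region, 19 April – 31 December 1996: 257 days → £290,000 × 0.95% × 257/366 = £1,934.5219
Total = £5,475.5328

£5,475.53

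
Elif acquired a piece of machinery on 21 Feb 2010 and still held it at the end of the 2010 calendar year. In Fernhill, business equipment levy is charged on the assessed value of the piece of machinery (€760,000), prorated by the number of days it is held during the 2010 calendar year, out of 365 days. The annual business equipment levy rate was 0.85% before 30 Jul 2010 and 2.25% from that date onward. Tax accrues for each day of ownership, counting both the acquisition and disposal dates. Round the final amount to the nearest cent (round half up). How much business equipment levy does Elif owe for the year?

21 Feb – 29 Jul 2010: 159 days at 0.85% → €760,000 × 0.85% × 159/365 = €2,814.0822
30 Jul – 31 Dec 2010: 155 days at 2.25% → €760,000 × 2.25% × 155/365 = €7,261.6438
Total = €10,075.7260

€10,075.73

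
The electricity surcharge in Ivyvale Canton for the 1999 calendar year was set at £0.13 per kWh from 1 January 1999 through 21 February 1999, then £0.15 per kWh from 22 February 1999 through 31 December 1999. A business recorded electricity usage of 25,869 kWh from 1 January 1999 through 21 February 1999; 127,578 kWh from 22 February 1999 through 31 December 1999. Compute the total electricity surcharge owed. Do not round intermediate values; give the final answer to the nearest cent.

1 January – 21 February 1999: 25,869 kWh at £0.13/kWh → £3,362.97
22 February – 31 December 1999: 127,578 kWh at £0.15/kWh → £19,136.70

£22,499.67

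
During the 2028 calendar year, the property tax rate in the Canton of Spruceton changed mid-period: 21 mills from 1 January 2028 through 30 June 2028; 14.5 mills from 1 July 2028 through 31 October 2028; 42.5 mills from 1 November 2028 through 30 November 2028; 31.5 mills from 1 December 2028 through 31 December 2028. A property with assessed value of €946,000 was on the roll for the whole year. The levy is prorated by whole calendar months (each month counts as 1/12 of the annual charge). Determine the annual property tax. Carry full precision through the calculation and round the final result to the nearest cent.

1 January – 30 June 2028: 6 months at 21 mills → €946,000 × 2.1% × 6/12 = €9,933.0000
1 July – 31 October 2028: 4 months at 14.5 mills → €946,000 × 1.45% × 4/12 = €4,572.3333
1 November – 30 November 2028: 1 month at 42.5 mills → €946,000 × 4.25% × 1/12 = €3,350.4167
1 December – 31 December 2028: 1 month at 31.5 mills → €946,000 × 3.15% × 1/12 = €2,483.2500
Total = €20,339.0000

€20,339.00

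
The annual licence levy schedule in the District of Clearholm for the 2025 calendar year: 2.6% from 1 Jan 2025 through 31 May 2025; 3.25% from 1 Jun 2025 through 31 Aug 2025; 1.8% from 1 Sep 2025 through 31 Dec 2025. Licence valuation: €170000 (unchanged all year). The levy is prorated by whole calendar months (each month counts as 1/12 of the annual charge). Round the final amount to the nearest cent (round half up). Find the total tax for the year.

€4242.92

1 Jan – 31 May 2025: 5 months at 2.6% → €170000 × 2.6% × 5/12 = €1841.6667
1 Jun – 31 Aug 2025: 3 months at 3.25% → €170000 × 3.25% × 3/12 = €1381.2500
1 Sep – 31 Dec 2025: 4 months at 1.8% → €170000 × 1.8% × 4/12 = €1020.0000
Total = €4242.9167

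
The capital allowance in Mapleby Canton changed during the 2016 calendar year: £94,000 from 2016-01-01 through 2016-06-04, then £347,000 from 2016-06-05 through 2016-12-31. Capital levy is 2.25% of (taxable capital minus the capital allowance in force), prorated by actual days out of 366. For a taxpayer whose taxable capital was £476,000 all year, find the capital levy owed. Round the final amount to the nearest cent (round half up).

2016-01-01 to 2016-06-04: 156 days, exemption £94,000 → (£476,000 − £94,000) × 2.25% × 156/366 = £3,663.4426
2016-06-05 to 2016-12-31: 210 days, exemption £347,000 → (£476,000 − £347,000) × 2.25% × 210/366 = £1,665.3689
Total = £5,328.8115

£5,328.81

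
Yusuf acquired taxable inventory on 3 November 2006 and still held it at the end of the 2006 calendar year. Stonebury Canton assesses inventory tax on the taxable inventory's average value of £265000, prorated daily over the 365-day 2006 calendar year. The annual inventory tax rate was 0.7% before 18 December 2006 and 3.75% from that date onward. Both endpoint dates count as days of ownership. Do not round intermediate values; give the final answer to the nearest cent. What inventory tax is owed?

£609.86

3 November – 17 December 2006: 45 days at 0.7% → £265000 × 0.7% × 45/365 = £228.6986
18 December – 31 December 2006: 14 days at 3.75% → £265000 × 3.75% × 14/365 = £381.1644
Total = £609.8630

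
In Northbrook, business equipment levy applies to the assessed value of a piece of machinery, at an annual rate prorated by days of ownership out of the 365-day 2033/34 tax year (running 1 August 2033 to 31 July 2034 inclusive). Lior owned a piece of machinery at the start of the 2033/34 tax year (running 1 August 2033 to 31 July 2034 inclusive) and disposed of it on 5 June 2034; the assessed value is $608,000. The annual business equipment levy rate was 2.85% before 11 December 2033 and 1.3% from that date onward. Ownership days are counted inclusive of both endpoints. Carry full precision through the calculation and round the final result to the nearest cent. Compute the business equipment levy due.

$10,099.46

1 August – 10 December 2033: 132 days at 2.85% → $608,000 × 2.85% × 132/365 = $6,266.5644
11 December 2033 – 5 June 2034: 177 days at 1.3% → $608,000 × 1.3% × 177/365 = $3,832.8986
Total = $10,099.4630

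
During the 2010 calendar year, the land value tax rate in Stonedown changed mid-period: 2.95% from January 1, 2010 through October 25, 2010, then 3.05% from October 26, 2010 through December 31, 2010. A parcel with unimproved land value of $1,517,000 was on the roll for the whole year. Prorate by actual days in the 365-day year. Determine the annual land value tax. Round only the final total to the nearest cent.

January 1 – October 25, 2010: 298 days at 2.95% → $1,517,000 × 2.95% × 298/365 = $36,536.8411
October 26 – December 31, 2010: 67 days at 3.05% → $1,517,000 × 3.05% × 67/365 = $8,493.1219
Total = $45,029.9630

$45,029.96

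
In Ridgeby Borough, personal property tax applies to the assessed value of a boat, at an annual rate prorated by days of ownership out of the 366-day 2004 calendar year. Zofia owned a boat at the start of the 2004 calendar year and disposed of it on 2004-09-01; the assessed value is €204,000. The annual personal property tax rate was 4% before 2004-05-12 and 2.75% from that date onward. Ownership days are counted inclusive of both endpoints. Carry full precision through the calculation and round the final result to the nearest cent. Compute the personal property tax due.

2004-01-01 to 2004-05-11: 132 days at 4% → €204,000 × 4% × 132/366 = €2,942.9508
2004-05-12 to 2004-09-01: 113 days at 2.75% → €204,000 × 2.75% × 113/366 = €1,732.0492
Total = €4,675.0000

€4,675.00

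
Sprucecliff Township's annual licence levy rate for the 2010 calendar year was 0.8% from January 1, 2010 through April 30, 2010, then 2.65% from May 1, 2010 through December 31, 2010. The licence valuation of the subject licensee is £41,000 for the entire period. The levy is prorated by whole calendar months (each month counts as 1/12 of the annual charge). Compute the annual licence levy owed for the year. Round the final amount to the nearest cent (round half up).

January 1 – April 30, 2010: 4 months at 0.8% → £41,000 × 0.8% × 4/12 = £109.3333
May 1 – December 31, 2010: 8 months at 2.65% → £41,000 × 2.65% × 8/12 = £724.3333
Total = £833.6667

£833.67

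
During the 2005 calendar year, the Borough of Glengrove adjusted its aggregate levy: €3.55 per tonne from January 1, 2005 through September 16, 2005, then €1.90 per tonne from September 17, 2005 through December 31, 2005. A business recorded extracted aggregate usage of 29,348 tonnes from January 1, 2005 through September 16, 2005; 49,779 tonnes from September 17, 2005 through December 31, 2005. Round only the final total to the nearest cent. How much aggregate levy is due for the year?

January 1 – September 16, 2005: 29,348 tonnes at €3.55/tonne → €104,185.40
September 17 – December 31, 2005: 49,779 tonnes at €1.90/tonne → €94,580.10

€198,765.50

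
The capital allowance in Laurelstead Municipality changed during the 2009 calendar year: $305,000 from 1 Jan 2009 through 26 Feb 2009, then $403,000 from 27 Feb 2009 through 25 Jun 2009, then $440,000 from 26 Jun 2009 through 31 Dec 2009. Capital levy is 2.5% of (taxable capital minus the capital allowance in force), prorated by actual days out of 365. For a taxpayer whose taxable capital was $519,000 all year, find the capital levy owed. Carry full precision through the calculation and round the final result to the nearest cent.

1 Jan – 26 Feb 2009: 57 days, exemption $305,000 → ($519,000 − $305,000) × 2.5% × 57/365 = $835.4795
27 Feb – 25 Jun 2009: 119 days, exemption $403,000 → ($519,000 − $403,000) × 2.5% × 119/365 = $945.4795
26 Jun – 31 Dec 2009: 189 days, exemption $440,000 → ($519,000 − $440,000) × 2.5% × 189/365 = $1,022.6712
Total = $2,803.6301

$2,803.63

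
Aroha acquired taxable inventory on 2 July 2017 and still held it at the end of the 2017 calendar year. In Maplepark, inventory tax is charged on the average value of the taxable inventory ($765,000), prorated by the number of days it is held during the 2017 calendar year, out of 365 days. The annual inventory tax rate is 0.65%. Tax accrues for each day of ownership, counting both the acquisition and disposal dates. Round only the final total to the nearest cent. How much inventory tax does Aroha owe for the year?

Days held (2 July – 31 December 2017): 183 out of 365
Tax = $765,000 × 0.65% × 183/365 = $2,493.0616

$2,493.06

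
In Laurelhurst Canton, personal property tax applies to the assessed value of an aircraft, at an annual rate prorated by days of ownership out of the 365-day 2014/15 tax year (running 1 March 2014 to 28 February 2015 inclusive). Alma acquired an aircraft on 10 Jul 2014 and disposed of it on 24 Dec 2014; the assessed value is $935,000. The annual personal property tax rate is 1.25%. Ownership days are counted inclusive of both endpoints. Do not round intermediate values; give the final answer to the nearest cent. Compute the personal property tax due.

$5,379.45

Days held (10 Jul – 24 Dec 2014): 168 out of 365
Tax = $935,000 × 1.25% × 168/365 = $5,379.4521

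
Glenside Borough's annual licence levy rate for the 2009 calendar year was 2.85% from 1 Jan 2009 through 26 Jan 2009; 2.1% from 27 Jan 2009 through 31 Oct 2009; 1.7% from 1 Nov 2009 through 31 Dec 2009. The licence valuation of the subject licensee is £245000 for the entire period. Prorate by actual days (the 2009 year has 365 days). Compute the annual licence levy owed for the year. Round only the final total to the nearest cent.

1 Jan – 26 Jan 2009: 26 days at 2.85% → £245000 × 2.85% × 26/365 = £497.3836
27 Jan – 31 Oct 2009: 278 days at 2.1% → £245000 × 2.1% × 278/365 = £3918.6575
1 Nov – 31 Dec 2009: 61 days at 1.7% → £245000 × 1.7% × 61/365 = £696.0685
Total = £5112.1096

£5112.11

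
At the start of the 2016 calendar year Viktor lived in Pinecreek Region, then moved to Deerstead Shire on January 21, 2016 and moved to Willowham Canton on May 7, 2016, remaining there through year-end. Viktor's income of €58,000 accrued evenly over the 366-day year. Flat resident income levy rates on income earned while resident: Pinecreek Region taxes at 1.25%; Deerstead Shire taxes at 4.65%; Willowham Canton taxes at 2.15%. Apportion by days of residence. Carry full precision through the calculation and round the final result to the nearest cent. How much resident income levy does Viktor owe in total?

€1,642.38

Pinecreek Region, January 1 – January 20, 2016: 20 days → €58,000 × 1.25% × 20/366 = €39.6175
Deerstead Shire, January 21 – May 6, 2016: 107 days → €58,000 × 4.65% × 107/366 = €788.4672
Willowham Canton, May 7 – December 31, 2016: 239 days → €58,000 × 2.15% × 239/366 = €814.2978
Total = €1,642.3825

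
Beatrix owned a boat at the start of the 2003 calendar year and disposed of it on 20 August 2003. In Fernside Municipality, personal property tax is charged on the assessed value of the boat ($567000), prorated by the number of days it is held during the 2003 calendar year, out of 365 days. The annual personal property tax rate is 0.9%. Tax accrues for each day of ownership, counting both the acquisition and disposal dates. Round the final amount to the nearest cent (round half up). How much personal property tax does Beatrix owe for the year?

$3243.55

Days held (1 January – 20 August 2003): 232 out of 365
Tax = $567000 × 0.9% × 232/365 = $3243.5507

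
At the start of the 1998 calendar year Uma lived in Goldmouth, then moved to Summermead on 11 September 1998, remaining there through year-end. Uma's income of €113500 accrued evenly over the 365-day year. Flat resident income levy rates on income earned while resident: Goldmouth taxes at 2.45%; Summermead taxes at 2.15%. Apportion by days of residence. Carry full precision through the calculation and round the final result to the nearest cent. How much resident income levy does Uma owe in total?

Goldmouth, 1 January – 10 September 1998: 253 days → €113500 × 2.45% × 253/365 = €1927.4788
Summermead, 11 September – 31 December 1998: 112 days → €113500 × 2.15% × 112/365 = €748.7890
Total = €2676.2678

€2676.27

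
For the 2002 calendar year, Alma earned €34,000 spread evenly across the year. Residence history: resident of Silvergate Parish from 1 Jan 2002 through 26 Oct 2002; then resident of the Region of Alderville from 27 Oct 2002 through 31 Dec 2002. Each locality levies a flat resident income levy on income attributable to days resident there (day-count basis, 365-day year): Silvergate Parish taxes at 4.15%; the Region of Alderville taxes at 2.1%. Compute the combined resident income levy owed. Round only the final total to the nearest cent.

Silvergate Parish, 1 Jan – 26 Oct 2002: 299 days → €34,000 × 4.15% × 299/365 = €1,155.8603
The Region of Alderville, 27 Oct – 31 Dec 2002: 66 days → €34,000 × 2.1% × 66/365 = €129.1068
Total = €1,284.9671

€1,284.97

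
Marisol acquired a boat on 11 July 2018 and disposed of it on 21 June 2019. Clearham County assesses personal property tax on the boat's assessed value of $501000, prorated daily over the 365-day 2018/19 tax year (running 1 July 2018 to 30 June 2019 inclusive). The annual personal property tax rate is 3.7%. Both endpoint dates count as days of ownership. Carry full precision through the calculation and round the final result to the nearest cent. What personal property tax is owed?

Days held (11 July 2018 – 21 June 2019): 346 out of 365
Tax = $501000 × 3.7% × 346/365 = $17572.0603

$17572.06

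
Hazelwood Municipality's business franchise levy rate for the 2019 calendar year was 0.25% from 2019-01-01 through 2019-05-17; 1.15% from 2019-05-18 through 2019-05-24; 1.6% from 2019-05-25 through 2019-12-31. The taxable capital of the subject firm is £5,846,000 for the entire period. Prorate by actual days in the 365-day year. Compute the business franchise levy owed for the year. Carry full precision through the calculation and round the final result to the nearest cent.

2019-01-01 to 2019-05-17: 137 days at 0.25% → £5,846,000 × 0.25% × 137/365 = £5,485.6301
2019-05-18 to 2019-05-24: 7 days at 1.15% → £5,846,000 × 1.15% × 7/365 = £1,289.3233
2019-05-25 to 2019-12-31: 221 days at 1.6% → £5,846,000 × 1.6% × 221/365 = £56,634.1260
Total = £63,409.0795

£63,409.08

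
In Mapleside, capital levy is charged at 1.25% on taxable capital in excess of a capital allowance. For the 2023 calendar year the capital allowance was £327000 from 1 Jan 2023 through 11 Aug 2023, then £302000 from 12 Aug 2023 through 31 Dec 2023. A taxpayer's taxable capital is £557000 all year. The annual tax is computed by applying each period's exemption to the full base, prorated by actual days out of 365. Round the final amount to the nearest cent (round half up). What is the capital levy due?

£2996.58

1 Jan – 11 Aug 2023: 223 days, exemption £327000 → (£557000 − £327000) × 1.25% × 223/365 = £1756.5068
12 Aug – 31 Dec 2023: 142 days, exemption £302000 → (£557000 − £302000) × 1.25% × 142/365 = £1240.0685
Total = £2996.5753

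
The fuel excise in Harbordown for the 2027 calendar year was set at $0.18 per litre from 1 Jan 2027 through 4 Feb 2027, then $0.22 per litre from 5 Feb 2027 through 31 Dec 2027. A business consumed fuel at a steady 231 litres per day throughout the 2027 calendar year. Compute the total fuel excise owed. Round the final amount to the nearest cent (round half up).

$18225.90

1 Jan – 4 Feb 2027: 35 days × 231 litres/day = 8,085 litres at $0.18/litre → $1455.30
5 Feb – 31 Dec 2027: 330 days × 231 litres/day = 76,230 litres at $0.22/litre → $16770.60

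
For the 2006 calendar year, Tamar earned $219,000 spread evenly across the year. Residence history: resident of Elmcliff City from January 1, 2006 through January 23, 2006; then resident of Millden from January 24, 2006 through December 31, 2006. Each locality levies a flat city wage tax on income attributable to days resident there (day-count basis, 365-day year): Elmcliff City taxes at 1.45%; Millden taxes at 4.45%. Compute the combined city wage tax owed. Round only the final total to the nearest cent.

Elmcliff City, January 1 – January 23, 2006: 23 days → $219,000 × 1.45% × 23/365 = $200.1000
Millden, January 24 – December 31, 2006: 342 days → $219,000 × 4.45% × 342/365 = $9,131.4000
Total = $9,331.5000

$9,331.50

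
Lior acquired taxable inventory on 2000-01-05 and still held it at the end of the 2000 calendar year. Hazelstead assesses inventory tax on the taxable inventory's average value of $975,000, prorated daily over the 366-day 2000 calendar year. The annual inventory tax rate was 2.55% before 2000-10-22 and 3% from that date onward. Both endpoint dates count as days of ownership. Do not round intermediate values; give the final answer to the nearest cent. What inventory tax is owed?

2000-01-05 to 2000-10-21: 291 days at 2.55% → $975,000 × 2.55% × 291/366 = $19,767.7254
2000-10-22 to 2000-12-31: 71 days at 3% → $975,000 × 3% × 71/366 = $5,674.1803
Total = $25,441.9057

$25,441.91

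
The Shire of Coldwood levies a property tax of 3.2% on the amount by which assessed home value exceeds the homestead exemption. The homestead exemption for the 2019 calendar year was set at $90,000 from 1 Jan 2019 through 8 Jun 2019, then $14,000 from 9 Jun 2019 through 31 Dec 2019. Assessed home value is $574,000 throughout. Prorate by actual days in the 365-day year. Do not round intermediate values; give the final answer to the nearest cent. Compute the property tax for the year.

1 Jan – 8 Jun 2019: 159 days, exemption $90,000 → ($574,000 − $90,000) × 3.2% × 159/365 = $6,746.8274
9 Jun – 31 Dec 2019: 206 days, exemption $14,000 → ($574,000 − $14,000) × 3.2% × 206/365 = $10,113.7534
Total = $16,860.5808

$16,860.58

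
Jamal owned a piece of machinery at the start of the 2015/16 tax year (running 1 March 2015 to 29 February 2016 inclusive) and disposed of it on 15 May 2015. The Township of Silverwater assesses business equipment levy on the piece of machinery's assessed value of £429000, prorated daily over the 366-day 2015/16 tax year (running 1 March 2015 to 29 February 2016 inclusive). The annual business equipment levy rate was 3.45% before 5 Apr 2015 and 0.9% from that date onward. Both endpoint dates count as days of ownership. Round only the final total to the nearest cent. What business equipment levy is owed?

£1847.86

1 Mar – 4 Apr 2015: 35 days at 3.45% → £429000 × 3.45% × 35/366 = £1415.3484
5 Apr – 15 May 2015: 41 days at 0.9% → £429000 × 0.9% × 41/366 = £432.5164
Total = £1847.8648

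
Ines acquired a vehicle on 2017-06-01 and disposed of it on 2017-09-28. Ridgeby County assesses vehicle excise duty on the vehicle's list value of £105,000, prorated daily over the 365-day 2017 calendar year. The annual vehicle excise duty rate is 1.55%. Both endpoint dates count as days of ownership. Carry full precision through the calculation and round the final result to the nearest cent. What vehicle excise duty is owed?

£535.07

Days held (2017-06-01 to 2017-09-28): 120 out of 365
Tax = £105,000 × 1.55% × 120/365 = £535.0685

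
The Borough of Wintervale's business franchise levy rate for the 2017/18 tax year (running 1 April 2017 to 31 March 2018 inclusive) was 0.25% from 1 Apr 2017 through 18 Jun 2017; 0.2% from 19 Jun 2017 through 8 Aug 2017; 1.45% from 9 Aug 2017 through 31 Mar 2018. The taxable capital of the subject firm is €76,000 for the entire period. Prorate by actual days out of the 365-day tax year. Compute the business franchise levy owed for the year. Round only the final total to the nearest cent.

€771.87

1 Apr – 18 Jun 2017: 79 days at 0.25% → €76,000 × 0.25% × 79/365 = €41.1233
19 Jun – 8 Aug 2017: 51 days at 0.2% → €76,000 × 0.2% × 51/365 = €21.2384
9 Aug 2017 – 31 Mar 2018: 235 days at 1.45% → €76,000 × 1.45% × 235/365 = €709.5068
Total = €771.8685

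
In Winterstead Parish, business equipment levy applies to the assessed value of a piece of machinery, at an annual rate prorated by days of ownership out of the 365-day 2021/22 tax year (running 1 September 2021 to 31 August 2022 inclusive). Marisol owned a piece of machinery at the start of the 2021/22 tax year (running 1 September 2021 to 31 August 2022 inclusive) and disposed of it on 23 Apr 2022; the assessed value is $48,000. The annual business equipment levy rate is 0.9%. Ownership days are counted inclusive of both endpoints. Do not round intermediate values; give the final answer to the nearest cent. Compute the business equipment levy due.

$278.14

Days held (1 Sep 2021 – 23 Apr 2022): 235 out of 365
Tax = $48,000 × 0.9% × 235/365 = $278.1370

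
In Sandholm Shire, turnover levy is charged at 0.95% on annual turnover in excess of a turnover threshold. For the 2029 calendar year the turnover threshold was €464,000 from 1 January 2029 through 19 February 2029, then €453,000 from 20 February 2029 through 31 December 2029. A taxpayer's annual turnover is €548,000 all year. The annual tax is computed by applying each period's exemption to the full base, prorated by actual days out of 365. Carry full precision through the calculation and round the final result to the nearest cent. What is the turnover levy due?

€888.18

1 January – 19 February 2029: 50 days, exemption €464,000 → (€548,000 − €464,000) × 0.95% × 50/365 = €109.3151
20 February – 31 December 2029: 315 days, exemption €453,000 → (€548,000 − €453,000) × 0.95% × 315/365 = €778.8699
Total = €888.1849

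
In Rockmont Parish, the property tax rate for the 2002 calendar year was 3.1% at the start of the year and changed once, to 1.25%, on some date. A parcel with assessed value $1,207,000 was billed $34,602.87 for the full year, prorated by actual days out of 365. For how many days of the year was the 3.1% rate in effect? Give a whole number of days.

319 days

Let d = days at the first rate; then 365 − d days at the second rate.
$1,207,000 × [3.1%·d + 1.25%·(365−d)] / 365 = $34,602.87
Solving gives d = 319, so the new rate took effect on November 16, 2002.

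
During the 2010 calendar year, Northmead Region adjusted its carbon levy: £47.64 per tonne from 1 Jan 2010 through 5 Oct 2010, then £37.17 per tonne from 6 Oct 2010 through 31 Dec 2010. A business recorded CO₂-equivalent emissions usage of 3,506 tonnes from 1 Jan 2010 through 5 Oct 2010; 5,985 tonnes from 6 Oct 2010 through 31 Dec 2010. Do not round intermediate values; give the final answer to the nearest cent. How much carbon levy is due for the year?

1 Jan – 5 Oct 2010: 3,506 tonnes at £47.64/tonne → £167,025.84
6 Oct – 31 Dec 2010: 5,985 tonnes at £37.17/tonne → £222,462.45

£389,488.29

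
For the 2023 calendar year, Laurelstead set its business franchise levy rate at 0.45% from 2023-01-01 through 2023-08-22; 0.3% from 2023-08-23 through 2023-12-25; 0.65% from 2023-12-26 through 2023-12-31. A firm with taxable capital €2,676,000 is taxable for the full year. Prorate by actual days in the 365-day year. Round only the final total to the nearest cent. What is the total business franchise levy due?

2023-01-01 to 2023-08-22: 234 days at 0.45% → €2,676,000 × 0.45% × 234/365 = €7,720.0767
2023-08-23 to 2023-12-25: 125 days at 0.3% → €2,676,000 × 0.3% × 125/365 = €2,749.3151
2023-12-26 to 2023-12-31: 6 days at 0.65% → €2,676,000 × 0.65% × 6/365 = €285.9288
Total = €10,755.3205

€10,755.32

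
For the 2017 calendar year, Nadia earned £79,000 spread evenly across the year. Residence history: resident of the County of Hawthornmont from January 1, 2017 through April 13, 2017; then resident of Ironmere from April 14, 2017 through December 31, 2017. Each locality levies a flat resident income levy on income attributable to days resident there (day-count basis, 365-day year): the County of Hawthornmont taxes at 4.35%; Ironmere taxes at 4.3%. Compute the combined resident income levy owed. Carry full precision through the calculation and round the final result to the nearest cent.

The County of Hawthornmont, January 1 – April 13, 2017: 103 days → £79,000 × 4.35% × 103/365 = £969.7521
Ironmere, April 14 – December 31, 2017: 262 days → £79,000 × 4.3% × 262/365 = £2,438.3945
Total = £3,408.1466

£3,408.15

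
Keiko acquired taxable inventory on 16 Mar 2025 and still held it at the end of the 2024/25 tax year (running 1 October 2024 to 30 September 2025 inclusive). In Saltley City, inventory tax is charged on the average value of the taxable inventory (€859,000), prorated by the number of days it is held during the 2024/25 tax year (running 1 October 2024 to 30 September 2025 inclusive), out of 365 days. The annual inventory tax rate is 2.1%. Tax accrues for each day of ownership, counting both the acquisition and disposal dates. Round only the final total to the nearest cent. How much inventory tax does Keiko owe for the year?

Days held (16 Mar – 30 Sep 2025): 199 out of 365
Tax = €859,000 × 2.1% × 199/365 = €9,834.9616

€9,834.96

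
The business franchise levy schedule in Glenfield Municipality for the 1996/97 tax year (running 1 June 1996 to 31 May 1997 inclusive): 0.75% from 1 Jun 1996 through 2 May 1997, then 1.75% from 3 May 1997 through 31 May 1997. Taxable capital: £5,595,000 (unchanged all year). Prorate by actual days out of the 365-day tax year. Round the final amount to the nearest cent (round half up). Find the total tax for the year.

£46,407.84

1 Jun 1996 – 2 May 1997: 336 days at 0.75% → £5,595,000 × 0.75% × 336/365 = £38,628.4932
3 May – 31 May 1997: 29 days at 1.75% → £5,595,000 × 1.75% × 29/365 = £7,779.3493
Total = £46,407.8425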